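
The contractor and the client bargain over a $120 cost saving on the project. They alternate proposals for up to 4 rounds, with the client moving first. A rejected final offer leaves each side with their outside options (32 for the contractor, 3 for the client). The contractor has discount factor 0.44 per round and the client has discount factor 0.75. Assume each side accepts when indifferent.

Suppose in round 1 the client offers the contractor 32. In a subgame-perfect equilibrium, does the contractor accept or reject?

Round 4 (the contractor proposes): the client gets 3 if talks fail, so the contractor offers 3 and keeps 117.
Round 3 (the client proposes): the contractor can get 117 next round, worth 0.44 × 117 = 51.48 now; the client offers that and keeps 68.52.
Round 2 (the contractor proposes): the client can get 68.52 next round, worth 0.75 × 68.52 = 51.39 now; the contractor offers that and keeps 68.61.
So by rejecting in round 1, the contractor gets 68.61 next round, worth 0.44 × 68.61 = 30.1884 now.
Offer 32 ≥ 30.1884, so the contractor accepts.

Accept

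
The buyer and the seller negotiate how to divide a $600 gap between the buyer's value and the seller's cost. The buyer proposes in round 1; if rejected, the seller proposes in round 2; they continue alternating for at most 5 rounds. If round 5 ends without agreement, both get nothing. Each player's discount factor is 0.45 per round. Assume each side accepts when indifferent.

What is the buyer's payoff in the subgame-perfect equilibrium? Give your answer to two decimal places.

Round 5 (the buyer proposes): the seller will accept anything ≥ 0, so the buyer offers 0 and keeps 600.
Round 4 (the seller proposes): the buyer can get 600 next round, worth 0.45 × 600 = 270 now. The seller offers 270 and keeps 600 − 270 = 330.
Round 3 (the buyer proposes): the seller can get 330 next round, worth 0.45 × 330 = 148.5 now. The buyer offers 148.5 and keeps 600 − 148.5 = 451.5.
Round 2 (the seller proposes): the buyer can get 451.5 next round, worth 0.45 × 451.5 = 203.175 now. The seller offers 203.175 and keeps 600 − 203.175 = 396.825.
Round 1 (the buyer proposes): the seller can get 396.825 next round, worth 0.45 × 396.825 = 178.57125 now. The buyer offers 178.57125 and keeps 600 − 178.57125 = 421.42875.

421.43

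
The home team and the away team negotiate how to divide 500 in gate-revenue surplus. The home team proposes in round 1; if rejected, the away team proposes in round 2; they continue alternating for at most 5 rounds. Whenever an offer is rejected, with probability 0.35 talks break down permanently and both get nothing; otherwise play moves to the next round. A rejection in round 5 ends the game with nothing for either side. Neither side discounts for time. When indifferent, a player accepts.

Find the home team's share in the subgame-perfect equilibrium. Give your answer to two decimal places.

338.19

By backward induction:
Round 5 (the home team proposes): the away team will accept anything ≥ 0, so the home team offers 0 and keeps 500.
Round 4 (the away team proposes): rejecting gives the home team an expected 0.65 × 500 = 325. The away team offers 325 and keeps 500 − 325 = 175.
Round 3 (the home team proposes): rejecting gives the away team an expected 0.65 × 175 = 113.75, so the home team offers 113.75, keeping 386.25.
Round 2 (the away team proposes): rejecting gives the home team an expected 0.65 × 386.25 = 251.0625. The away team offers 251.0625 and keeps 500 − 251.0625 = 248.9375.
Round 1 (the home team proposes): rejecting gives the away team an expected 0.65 × 248.9375 = 161.809375; the home team offers that and keeps 338.190625.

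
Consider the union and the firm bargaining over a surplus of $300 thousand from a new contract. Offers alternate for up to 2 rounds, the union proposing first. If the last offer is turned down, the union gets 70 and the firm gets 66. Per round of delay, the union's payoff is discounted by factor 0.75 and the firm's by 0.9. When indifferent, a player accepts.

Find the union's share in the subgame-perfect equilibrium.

93

Round 2 (the firm proposes): the union gets 70 if talks fail, so the firm offers 70 and keeps 230.
Round 1 (the union proposes): the firm can get 230 next round, worth 0.9 × 230 = 207 now; the union offers that and keeps 93.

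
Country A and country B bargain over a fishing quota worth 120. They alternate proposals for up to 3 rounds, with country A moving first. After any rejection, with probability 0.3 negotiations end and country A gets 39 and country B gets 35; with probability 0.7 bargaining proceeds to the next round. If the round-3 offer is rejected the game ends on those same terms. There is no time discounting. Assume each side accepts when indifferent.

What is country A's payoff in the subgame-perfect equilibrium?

75.34

Round 3 (country A proposes): country B gets 35 if talks fail, so country A offers 35 and keeps 85.
Round 2 (country B proposes): rejecting gives country A an expected 0.7 × 85 + 0.3 × 39 = 71.2. Country B offers 71.2 and keeps 120 − 71.2 = 48.8.
Round 1 (country A proposes): rejecting gives country B an expected 0.7 × 48.8 + 0.3 × 35 = 44.66; country A offers that and keeps 75.34.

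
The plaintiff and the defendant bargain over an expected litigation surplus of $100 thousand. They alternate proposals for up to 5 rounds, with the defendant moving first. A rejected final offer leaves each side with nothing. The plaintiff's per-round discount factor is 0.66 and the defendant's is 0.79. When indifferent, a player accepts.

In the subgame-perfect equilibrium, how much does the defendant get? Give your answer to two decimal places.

Solve by backward induction from round 5.
Round 5 (the defendant proposes): rejection yields 0 for the plaintiff; the defendant offers 0 and keeps 100.
Round 4 (the plaintiff proposes): the defendant can get 100 next round, worth 0.79 × 100 = 79 now, so the plaintiff offers 79, keeping 21.
Round 3 (the defendant proposes): the plaintiff can get 21 next round, worth 0.66 × 21 = 13.86 now, so the defendant offers 13.86, keeping 86.14.
Round 2 (the plaintiff proposes): the defendant can get 86.14 next round, worth 0.79 × 86.14 = 68.0506 now. The plaintiff offers 68.0506 and keeps 100 − 68.0506 = 31.9494.
Round 1 (the defendant proposes): the plaintiff can get 31.9494 next round, worth 0.66 × 31.9494 = 21.086604 now, so the defendant offers 21.086604, keeping 78.913396.

78.91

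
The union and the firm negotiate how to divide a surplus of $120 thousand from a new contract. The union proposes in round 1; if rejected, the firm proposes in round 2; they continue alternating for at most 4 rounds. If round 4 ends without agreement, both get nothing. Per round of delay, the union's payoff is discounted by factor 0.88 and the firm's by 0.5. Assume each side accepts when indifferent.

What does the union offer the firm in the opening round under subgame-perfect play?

33.6

By backward induction:
Round 4 (the firm proposes): the union will accept anything ≥ 0, so the firm offers 0 and keeps 120.
Round 3 (the union proposes): the firm can get 120 next round, worth 0.5 × 120 = 60 now, so the union offers 60, keeping 60.
Round 2 (the firm proposes): the union can get 60 next round, worth 0.88 × 60 = 52.8 now. The firm offers 52.8 and keeps 120 − 52.8 = 67.2.
Round 1 (the union proposes): the firm can get 67.2 next round, worth 0.5 × 67.2 = 33.6 now. The union offers 33.6 and keeps 120 − 33.6 = 86.4.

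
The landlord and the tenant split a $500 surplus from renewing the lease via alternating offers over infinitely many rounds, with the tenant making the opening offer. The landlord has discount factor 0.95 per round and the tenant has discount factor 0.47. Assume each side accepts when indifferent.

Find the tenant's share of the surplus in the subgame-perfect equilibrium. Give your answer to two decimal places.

45.17

In a stationary SPE each proposer offers the other exactly their discounted continuation value.
If the tenant keeps x when proposing and the landlord keeps y when proposing, then x = 500 − 0.95y and y = 500 − 0.47x.
Solving: x = 500(1 − 0.95) / (1 − 0.47·0.95) = 25 / 0.5535 ≈ 45.1671.
The landlord gets 500 − 45.1671 ≈ 454.8329.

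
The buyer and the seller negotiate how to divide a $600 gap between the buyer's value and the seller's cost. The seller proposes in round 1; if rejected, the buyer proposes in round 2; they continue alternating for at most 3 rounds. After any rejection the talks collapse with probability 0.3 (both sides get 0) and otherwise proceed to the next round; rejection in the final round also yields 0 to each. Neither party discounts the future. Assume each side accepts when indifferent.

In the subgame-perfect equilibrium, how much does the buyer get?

126

By backward induction:
Round 3 (the seller proposes): rejection yields 0 for the buyer; the seller offers 0 and keeps 600.
Round 2 (the buyer proposes): rejecting gives the seller an expected 0.7 × 600 = 420. The buyer offers 420 and keeps 600 − 420 = 180.
Round 1 (the seller proposes): rejecting gives the buyer an expected 0.7 × 180 = 126. The seller offers 126 and keeps 600 − 126 = 474.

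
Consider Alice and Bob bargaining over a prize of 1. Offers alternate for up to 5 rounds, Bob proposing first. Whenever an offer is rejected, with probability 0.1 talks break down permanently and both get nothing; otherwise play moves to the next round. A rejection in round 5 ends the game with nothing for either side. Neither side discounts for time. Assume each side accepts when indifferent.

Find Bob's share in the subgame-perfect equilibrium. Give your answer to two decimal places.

Round 5 (Bob proposes): Alice will accept anything ≥ 0, so Bob offers 0 and keeps 1.
Round 4 (Alice proposes): rejecting gives Bob an expected 0.9 × 1 = 0.9; Alice offers that and keeps 0.1.
Round 3 (Bob proposes): rejecting gives Alice an expected 0.9 × 0.1 = 0.09, so Bob offers 0.09, keeping 0.91.
Round 2 (Alice proposes): rejecting gives Bob an expected 0.9 × 0.91 = 0.819. Alice offers 0.819 and keeps 1 − 0.819 = 0.181.
Round 1 (Bob proposes): rejecting gives Alice an expected 0.9 × 0.181 = 0.1629. Bob offers 0.1629 and keeps 1 − 0.1629 = 0.8371.

0.84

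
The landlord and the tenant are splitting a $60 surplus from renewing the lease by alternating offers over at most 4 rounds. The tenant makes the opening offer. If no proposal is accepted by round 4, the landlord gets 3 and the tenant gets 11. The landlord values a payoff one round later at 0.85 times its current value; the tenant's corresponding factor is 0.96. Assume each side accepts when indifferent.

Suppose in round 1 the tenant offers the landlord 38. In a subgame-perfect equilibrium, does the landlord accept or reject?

Round 4 (the landlord proposes): the tenant gets 11 if talks fail, so the landlord offers 11 and keeps 49.
Round 3 (the tenant proposes): the landlord can get 49 next round, worth 0.85 × 49 = 41.65 now, so the tenant offers 41.65, keeping 18.35.
Round 2 (the landlord proposes): the tenant can get 18.35 next round, worth 0.96 × 18.35 = 17.616 now, so the landlord offers 17.616, keeping 42.384.
So by rejecting in round 1, the landlord gets 42.384 next round, worth 0.85 × 42.384 = 36.0264 now.
Offer 38 ≥ 36.0264, so the landlord accepts.

Accept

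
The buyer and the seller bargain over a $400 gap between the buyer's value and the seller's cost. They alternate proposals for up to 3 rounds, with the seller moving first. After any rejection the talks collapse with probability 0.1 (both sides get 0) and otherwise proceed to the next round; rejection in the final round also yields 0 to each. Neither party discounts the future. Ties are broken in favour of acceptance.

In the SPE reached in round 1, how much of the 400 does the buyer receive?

By backward induction:
Round 3 (the seller proposes): the buyer will accept anything ≥ 0, so the seller offers 0 and keeps 400.
Round 2 (the buyer proposes): rejecting gives the seller an expected 0.9 × 400 = 360, so the buyer offers 360, keeping 40.
Round 1 (the seller proposes): rejecting gives the buyer an expected 0.9 × 40 = 36. The seller offers 36 and keeps 400 − 36 = 364.

36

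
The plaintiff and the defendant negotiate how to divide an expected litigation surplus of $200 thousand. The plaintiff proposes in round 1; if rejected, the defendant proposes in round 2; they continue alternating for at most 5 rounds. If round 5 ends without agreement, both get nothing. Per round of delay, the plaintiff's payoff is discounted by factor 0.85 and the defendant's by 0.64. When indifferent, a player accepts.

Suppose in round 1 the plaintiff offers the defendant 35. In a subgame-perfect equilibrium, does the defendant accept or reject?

Accept

Round 5 (the plaintiff proposes): the defendant will accept anything ≥ 0, so the plaintiff offers 0 and keeps 200.
Round 4 (the defendant proposes): the plaintiff can get 200 next round, worth 0.85 × 200 = 170 now. The defendant offers 170 and keeps 200 − 170 = 30.
Round 3 (the plaintiff proposes): the defendant can get 30 next round, worth 0.64 × 30 = 19.2 now. The plaintiff offers 19.2 and keeps 200 − 19.2 = 180.8.
Round 2 (the defendant proposes): the plaintiff can get 180.8 next round, worth 0.85 × 180.8 = 153.68 now. The defendant offers 153.68 and keeps 200 − 153.68 = 46.32.
So by rejecting in round 1, the defendant gets 46.32 next round, worth 0.64 × 46.32 = 29.6448 now.
Offer 35 ≥ 29.6448, so the defendant accepts.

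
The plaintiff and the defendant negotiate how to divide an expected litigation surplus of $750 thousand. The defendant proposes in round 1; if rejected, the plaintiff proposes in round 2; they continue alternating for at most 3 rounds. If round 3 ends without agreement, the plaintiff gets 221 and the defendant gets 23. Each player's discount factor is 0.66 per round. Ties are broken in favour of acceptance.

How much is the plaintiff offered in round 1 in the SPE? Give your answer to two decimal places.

Round 3 (the defendant proposes): the plaintiff gets 221 if talks fail, so the defendant offers 221 and keeps 529.
Round 2 (the plaintiff proposes): the defendant can get 529 next round, worth 0.66 × 529 = 349.14 now, so the plaintiff offers 349.14, keeping 400.86.
Round 1 (the defendant proposes): the plaintiff can get 400.86 next round, worth 0.66 × 400.86 = 264.5676 now; the defendant offers that and keeps 485.4324.

264.57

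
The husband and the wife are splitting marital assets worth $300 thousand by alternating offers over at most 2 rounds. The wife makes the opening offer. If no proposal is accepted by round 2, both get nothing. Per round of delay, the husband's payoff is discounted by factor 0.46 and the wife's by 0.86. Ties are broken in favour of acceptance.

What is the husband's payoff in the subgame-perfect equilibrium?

138

Round 2 (the husband proposes): the wife will accept anything ≥ 0, so the husband offers 0 and keeps 300.
Round 1 (the wife proposes): the husband can get 300 next round, worth 0.46 × 300 = 138 now. The wife offers 138 and keeps 300 − 138 = 162.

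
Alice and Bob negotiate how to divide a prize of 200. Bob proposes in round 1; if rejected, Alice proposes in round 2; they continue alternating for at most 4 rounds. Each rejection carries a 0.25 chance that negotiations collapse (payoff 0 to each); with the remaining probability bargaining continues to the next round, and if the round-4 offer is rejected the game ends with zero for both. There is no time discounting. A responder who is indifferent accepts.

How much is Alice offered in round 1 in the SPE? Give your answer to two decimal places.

121.88

By backward induction:
Round 4 (Alice proposes): rejection yields 0 for Bob; Alice offers 0 and keeps 200.
Round 3 (Bob proposes): rejecting gives Alice an expected 0.75 × 200 = 150, so Bob offers 150, keeping 50.
Round 2 (Alice proposes): rejecting gives Bob an expected 0.75 × 50 = 37.5; Alice offers that and keeps 162.5.
Round 1 (Bob proposes): rejecting gives Alice an expected 0.75 × 162.5 = 121.875, so Bob offers 121.875, keeping 78.125.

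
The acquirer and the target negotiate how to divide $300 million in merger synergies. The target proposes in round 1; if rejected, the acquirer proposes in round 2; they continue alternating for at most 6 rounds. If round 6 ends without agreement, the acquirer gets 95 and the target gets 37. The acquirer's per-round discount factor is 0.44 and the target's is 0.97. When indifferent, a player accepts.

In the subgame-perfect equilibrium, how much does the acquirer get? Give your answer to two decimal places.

26.73

Work backward from the last round.
Round 6 (the acquirer proposes): the target gets 37 if talks fail, so the acquirer offers 37 and keeps 263.
Round 5 (the target proposes): the acquirer can get 263 next round, worth 0.44 × 263 = 115.72 now, so the target offers 115.72, keeping 184.28.
Round 4 (the acquirer proposes): the target can get 184.28 next round, worth 0.97 × 184.28 = 178.7516 now, so the acquirer offers 178.7516, keeping 121.2484.
Round 3 (the target proposes): the acquirer can get 121.2484 next round, worth 0.44 × 121.2484 = 53.349296 now, so the target offers 53.349296, keeping 246.650704.
Round 2 (the acquirer proposes): the target can get 246.650704 next round, worth 0.97 × 246.650704 = 239.25118288 now; the acquirer offers that and keeps 60.74881712.
Round 1 (the target proposes): the acquirer can get 60.74881712 next round, worth 0.44 × 60.74881712 = 26.7294795328 now, so the target offers 26.7294795328, keeping 273.2705204672.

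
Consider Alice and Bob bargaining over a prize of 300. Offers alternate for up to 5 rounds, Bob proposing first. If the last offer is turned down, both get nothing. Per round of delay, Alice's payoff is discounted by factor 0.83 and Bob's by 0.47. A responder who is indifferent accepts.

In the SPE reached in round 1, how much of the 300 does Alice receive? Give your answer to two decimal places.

183.45

Round 5 (Bob proposes): Alice will accept anything ≥ 0, so Bob offers 0 and keeps 300.
Round 4 (Alice proposes): Bob can get 300 next round, worth 0.47 × 300 = 141 now, so Alice offers 141, keeping 159.
Round 3 (Bob proposes): Alice can get 159 next round, worth 0.83 × 159 = 131.97 now; Bob offers that and keeps 168.03.
Round 2 (Alice proposes): Bob can get 168.03 next round, worth 0.47 × 168.03 = 78.9741 now. Alice offers 78.9741 and keeps 300 − 78.9741 = 221.0259.
Round 1 (Bob proposes): Alice can get 221.0259 next round, worth 0.83 × 221.0259 = 183.451497 now, so Bob offers 183.451497, keeping 116.548503.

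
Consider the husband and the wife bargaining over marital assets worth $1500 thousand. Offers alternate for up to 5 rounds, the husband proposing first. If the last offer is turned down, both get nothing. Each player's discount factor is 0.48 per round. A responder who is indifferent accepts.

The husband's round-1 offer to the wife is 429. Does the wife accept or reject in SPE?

Reject

Round 5 (the husband proposes): the wife will accept anything ≥ 0, so the husband offers 0 and keeps 1500.
Round 4 (the wife proposes): the husband can get 1500 next round, worth 0.48 × 1500 = 720 now; the wife offers that and keeps 780.
Round 3 (the husband proposes): the wife can get 780 next round, worth 0.48 × 780 = 374.4 now; the husband offers that and keeps 1125.6.
Round 2 (the wife proposes): the husband can get 1125.6 next round, worth 0.48 × 1125.6 = 540.288 now, so the wife offers 540.288, keeping 959.712.
So by rejecting in round 1, the wife gets 959.712 next round, worth 0.48 × 959.712 = 460.66176 now.
Offer 429 < 460.66176, so the wife rejects.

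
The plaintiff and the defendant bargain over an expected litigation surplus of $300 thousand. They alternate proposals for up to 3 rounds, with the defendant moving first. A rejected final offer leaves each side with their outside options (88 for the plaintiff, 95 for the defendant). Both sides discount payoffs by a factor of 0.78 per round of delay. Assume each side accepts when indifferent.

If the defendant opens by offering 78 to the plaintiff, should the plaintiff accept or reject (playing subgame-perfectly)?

Reject

Round 3 (the defendant proposes): the plaintiff gets 88 if talks fail, so the defendant offers 88 and keeps 212.
Round 2 (the plaintiff proposes): the defendant can get 212 next round, worth 0.78 × 212 = 165.36 now. The plaintiff offers 165.36 and keeps 300 − 165.36 = 134.64.
So by rejecting in round 1, the plaintiff gets 134.64 next round, worth 0.78 × 134.64 = 105.0192 now.
Offer 78 < 105.0192, so the plaintiff rejects.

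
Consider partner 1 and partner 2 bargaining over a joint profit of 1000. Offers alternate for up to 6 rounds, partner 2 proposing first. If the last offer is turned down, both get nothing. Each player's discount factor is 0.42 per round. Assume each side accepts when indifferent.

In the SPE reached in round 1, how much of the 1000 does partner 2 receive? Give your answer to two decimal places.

700.36

Round 6 (partner 1 proposes): rejection yields 0 for partner 2; partner 1 offers 0 and keeps 1000.
Round 5 (partner 2 proposes): partner 1 can get 1000 next round, worth 0.42 × 1000 = 420 now, so partner 2 offers 420, keeping 580.
Round 4 (partner 1 proposes): partner 2 can get 580 next round, worth 0.42 × 580 = 243.6 now. Partner 1 offers 243.6 and keeps 1000 − 243.6 = 756.4.
Round 3 (partner 2 proposes): partner 1 can get 756.4 next round, worth 0.42 × 756.4 = 317.688 now. Partner 2 offers 317.688 and keeps 1000 − 317.688 = 682.312.
Round 2 (partner 1 proposes): partner 2 can get 682.312 next round, worth 0.42 × 682.312 = 286.57104 now. Partner 1 offers 286.57104 and keeps 1000 − 286.57104 = 713.42896.
Round 1 (partner 2 proposes): partner 1 can get 713.42896 next round, worth 0.42 × 713.42896 = 299.6401632 now; partner 2 offers that and keeps 700.3598368.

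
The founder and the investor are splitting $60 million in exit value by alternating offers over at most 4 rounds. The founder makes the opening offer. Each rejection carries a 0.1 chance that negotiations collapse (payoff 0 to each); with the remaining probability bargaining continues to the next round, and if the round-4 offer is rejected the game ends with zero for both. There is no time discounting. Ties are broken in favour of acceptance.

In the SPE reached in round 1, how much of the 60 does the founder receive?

10.86

Round 4 (the investor proposes): rejection yields 0 for the founder; the investor offers 0 and keeps 60.
Round 3 (the founder proposes): rejecting gives the investor an expected 0.9 × 60 = 54, so the founder offers 54, keeping 6.
Round 2 (the investor proposes): rejecting gives the founder an expected 0.9 × 6 = 5.4, so the investor offers 5.4, keeping 54.6.
Round 1 (the founder proposes): rejecting gives the investor an expected 0.9 × 54.6 = 49.14, so the founder offers 49.14, keeping 10.86.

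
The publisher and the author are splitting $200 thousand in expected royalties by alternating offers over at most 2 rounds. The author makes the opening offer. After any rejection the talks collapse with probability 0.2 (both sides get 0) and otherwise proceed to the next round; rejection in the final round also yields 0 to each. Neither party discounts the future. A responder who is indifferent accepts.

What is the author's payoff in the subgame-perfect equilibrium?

40

Round 2 (the publisher proposes): rejection yields 0 for the author; the publisher offers 0 and keeps 200.
Round 1 (the author proposes): rejecting gives the publisher an expected 0.8 × 200 = 160; the author offers that and keeps 40.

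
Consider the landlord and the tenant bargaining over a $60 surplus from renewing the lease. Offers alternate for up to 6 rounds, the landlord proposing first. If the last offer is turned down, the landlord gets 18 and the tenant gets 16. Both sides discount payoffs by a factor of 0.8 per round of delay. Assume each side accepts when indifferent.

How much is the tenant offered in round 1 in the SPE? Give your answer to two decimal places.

Round 6 (the tenant proposes): the landlord gets 18 if talks fail, so the tenant offers 18 and keeps 42.
Round 5 (the landlord proposes): the tenant can get 42 next round, worth 0.8 × 42 = 33.6 now. The landlord offers 33.6 and keeps 60 − 33.6 = 26.4.
Round 4 (the tenant proposes): the landlord can get 26.4 next round, worth 0.8 × 26.4 = 21.12 now, so the tenant offers 21.12, keeping 38.88.
Round 3 (the landlord proposes): the tenant can get 38.88 next round, worth 0.8 × 38.88 = 31.104 now. The landlord offers 31.104 and keeps 60 − 31.104 = 28.896.
Round 2 (the tenant proposes): the landlord can get 28.896 next round, worth 0.8 × 28.896 = 23.1168 now, so the tenant offers 23.1168, keeping 36.8832.
Round 1 (the landlord proposes): the tenant can get 36.8832 next round, worth 0.8 × 36.8832 = 29.50656 now, so the landlord offers 29.50656, keeping 30.49344.

29.51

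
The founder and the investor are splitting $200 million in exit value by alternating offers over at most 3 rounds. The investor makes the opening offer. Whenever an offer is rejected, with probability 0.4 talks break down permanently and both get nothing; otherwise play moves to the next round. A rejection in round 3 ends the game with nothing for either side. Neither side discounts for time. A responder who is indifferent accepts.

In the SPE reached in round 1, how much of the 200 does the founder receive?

48

Round 3 (the investor proposes): rejection yields 0 for the founder; the investor offers 0 and keeps 200.
Round 2 (the founder proposes): rejecting gives the investor an expected 0.6 × 200 = 120. The founder offers 120 and keeps 200 − 120 = 80.
Round 1 (the investor proposes): rejecting gives the founder an expected 0.6 × 80 = 48, so the investor offers 48, keeping 152.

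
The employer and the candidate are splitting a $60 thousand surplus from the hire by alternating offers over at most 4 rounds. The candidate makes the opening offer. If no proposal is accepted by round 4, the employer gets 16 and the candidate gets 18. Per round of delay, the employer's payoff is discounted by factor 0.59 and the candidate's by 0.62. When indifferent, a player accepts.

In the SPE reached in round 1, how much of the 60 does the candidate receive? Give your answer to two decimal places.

Work backward from the last round.
Round 4 (the employer proposes): the candidate gets 18 if talks fail, so the employer offers 18 and keeps 42.
Round 3 (the candidate proposes): the employer can get 42 next round, worth 0.59 × 42 = 24.78 now. The candidate offers 24.78 and keeps 60 − 24.78 = 35.22.
Round 2 (the employer proposes): the candidate can get 35.22 next round, worth 0.62 × 35.22 = 21.8364 now. The employer offers 21.8364 and keeps 60 − 21.8364 = 38.1636.
Round 1 (the candidate proposes): the employer can get 38.1636 next round, worth 0.59 × 38.1636 = 22.516524 now. The candidate offers 22.516524 and keeps 60 − 22.516524 = 37.483476.

37.48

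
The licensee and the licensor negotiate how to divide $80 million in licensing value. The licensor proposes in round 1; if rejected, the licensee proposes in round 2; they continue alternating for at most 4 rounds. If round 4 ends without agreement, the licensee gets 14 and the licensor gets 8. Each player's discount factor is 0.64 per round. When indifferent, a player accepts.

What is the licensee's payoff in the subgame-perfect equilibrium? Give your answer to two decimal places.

Round 4 (the licensee proposes): the licensor gets 8 if talks fail, so the licensee offers 8 and keeps 72.
Round 3 (the licensor proposes): the licensee can get 72 next round, worth 0.64 × 72 = 46.08 now; the licensor offers that and keeps 33.92.
Round 2 (the licensee proposes): the licensor can get 33.92 next round, worth 0.64 × 33.92 = 21.7088 now; the licensee offers that and keeps 58.2912.
Round 1 (the licensor proposes): the licensee can get 58.2912 next round, worth 0.64 × 58.2912 = 37.306368 now; the licensor offers that and keeps 42.693632.

37.31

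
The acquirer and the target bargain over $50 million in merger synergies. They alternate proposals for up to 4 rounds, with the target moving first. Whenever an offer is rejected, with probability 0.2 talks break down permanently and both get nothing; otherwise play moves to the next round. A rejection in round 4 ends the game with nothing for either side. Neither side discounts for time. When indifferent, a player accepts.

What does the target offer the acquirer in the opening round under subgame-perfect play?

Round 4 (the acquirer proposes): the target will accept anything ≥ 0, so the acquirer offers 0 and keeps 50.
Round 3 (the target proposes): rejecting gives the acquirer an expected 0.8 × 50 = 40. The target offers 40 and keeps 50 − 40 = 10.
Round 2 (the acquirer proposes): rejecting gives the target an expected 0.8 × 10 = 8, so the acquirer offers 8, keeping 42.
Round 1 (the target proposes): rejecting gives the acquirer an expected 0.8 × 42 = 33.6; the target offers that and keeps 16.4.

33.6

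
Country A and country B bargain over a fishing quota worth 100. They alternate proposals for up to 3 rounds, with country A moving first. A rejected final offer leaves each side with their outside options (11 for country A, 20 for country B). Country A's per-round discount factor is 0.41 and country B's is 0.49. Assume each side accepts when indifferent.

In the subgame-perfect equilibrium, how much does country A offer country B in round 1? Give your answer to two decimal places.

Work backward from the last round.
Round 3 (country A proposes): country B gets 20 if talks fail, so country A offers 20 and keeps 80.
Round 2 (country B proposes): country A can get 80 next round, worth 0.41 × 80 = 32.8 now; country B offers that and keeps 67.2.
Round 1 (country A proposes): country B can get 67.2 next round, worth 0.49 × 67.2 = 32.928 now, so country A offers 32.928, keeping 67.072.

32.93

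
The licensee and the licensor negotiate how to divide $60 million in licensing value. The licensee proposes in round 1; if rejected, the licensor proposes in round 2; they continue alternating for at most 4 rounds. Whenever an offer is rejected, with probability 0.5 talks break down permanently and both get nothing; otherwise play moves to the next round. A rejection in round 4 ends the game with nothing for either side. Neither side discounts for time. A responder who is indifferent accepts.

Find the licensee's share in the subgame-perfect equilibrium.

37.5

Round 4 (the licensor proposes): the licensee will accept anything ≥ 0, so the licensor offers 0 and keeps 60.
Round 3 (the licensee proposes): rejecting gives the licensor an expected 0.5 × 60 = 30. The licensee offers 30 and keeps 60 − 30 = 30.
Round 2 (the licensor proposes): rejecting gives the licensee an expected 0.5 × 30 = 15; the licensor offers that and keeps 45.
Round 1 (the licensee proposes): rejecting gives the licensor an expected 0.5 × 45 = 22.5. The licensee offers 22.5 and keeps 60 − 22.5 = 37.5.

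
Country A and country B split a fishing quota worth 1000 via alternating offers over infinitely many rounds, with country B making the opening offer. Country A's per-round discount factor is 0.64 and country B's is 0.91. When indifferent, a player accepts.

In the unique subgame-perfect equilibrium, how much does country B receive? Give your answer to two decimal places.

When country B proposes, country A accepts any offer worth at least 0.64 times what country A would get by proposing next round; and vice versa.
This gives x = 1000 − 0.64y and y = 1000 − 0.91x, where x and y are each side's share when it proposes.
Hence (1 − 0.64·0.91)x = 1000(1 − 0.64), i.e. 0.4176·x = 360.
x ≈ 862.0690; country A's share is 1000 − x ≈ 137.9310.

862.07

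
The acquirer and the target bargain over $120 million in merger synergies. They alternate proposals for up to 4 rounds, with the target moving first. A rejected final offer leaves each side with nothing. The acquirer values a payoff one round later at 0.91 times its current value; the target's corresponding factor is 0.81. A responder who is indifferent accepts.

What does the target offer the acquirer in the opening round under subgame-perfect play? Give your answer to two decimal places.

Round 4 (the acquirer proposes): the target will accept anything ≥ 0, so the acquirer offers 0 and keeps 120.
Round 3 (the target proposes): the acquirer can get 120 next round, worth 0.91 × 120 = 109.2 now. The target offers 109.2 and keeps 120 − 109.2 = 10.8.
Round 2 (the acquirer proposes): the target can get 10.8 next round, worth 0.81 × 10.8 = 8.748 now, so the acquirer offers 8.748, keeping 111.252.
Round 1 (the target proposes): the acquirer can get 111.252 next round, worth 0.91 × 111.252 = 101.23932 now. The target offers 101.23932 and keeps 120 − 101.23932 = 18.76068.

101.24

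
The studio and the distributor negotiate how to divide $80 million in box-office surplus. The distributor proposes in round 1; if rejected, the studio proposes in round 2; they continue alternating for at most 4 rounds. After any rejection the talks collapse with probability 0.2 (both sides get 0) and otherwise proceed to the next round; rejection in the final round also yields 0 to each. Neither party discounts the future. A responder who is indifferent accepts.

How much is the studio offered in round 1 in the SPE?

53.76

Round 4 (the studio proposes): the distributor will accept anything ≥ 0, so the studio offers 0 and keeps 80.
Round 3 (the distributor proposes): rejecting gives the studio an expected 0.8 × 80 = 64; the distributor offers that and keeps 16.
Round 2 (the studio proposes): rejecting gives the distributor an expected 0.8 × 16 = 12.8. The studio offers 12.8 and keeps 80 − 12.8 = 67.2.
Round 1 (the distributor proposes): rejecting gives the studio an expected 0.8 × 67.2 = 53.76, so the distributor offers 53.76, keeping 26.24.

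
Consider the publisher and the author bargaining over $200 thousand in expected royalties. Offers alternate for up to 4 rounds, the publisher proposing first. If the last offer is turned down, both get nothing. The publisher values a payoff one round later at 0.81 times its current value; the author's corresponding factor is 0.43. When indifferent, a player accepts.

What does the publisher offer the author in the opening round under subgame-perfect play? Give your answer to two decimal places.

46.29

Round 4 (the author proposes): the publisher will accept anything ≥ 0, so the author offers 0 and keeps 200.
Round 3 (the publisher proposes): the author can get 200 next round, worth 0.43 × 200 = 86 now, so the publisher offers 86, keeping 114.
Round 2 (the author proposes): the publisher can get 114 next round, worth 0.81 × 114 = 92.34 now, so the author offers 92.34, keeping 107.66.
Round 1 (the publisher proposes): the author can get 107.66 next round, worth 0.43 × 107.66 = 46.2938 now, so the publisher offers 46.2938, keeping 153.7062.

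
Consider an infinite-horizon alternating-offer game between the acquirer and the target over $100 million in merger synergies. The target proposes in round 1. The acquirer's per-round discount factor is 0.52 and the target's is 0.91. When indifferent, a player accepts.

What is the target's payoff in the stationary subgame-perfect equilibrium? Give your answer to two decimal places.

91.12

Let x be the target's share when the target proposes and y be the acquirer's share when the acquirer proposes.
The acquirer accepts iff offered ≥ 0.52·y, so x = 100 − 0.52y. Symmetrically y = 100 − 0.91x.
Substituting: x = 100 − 0.52(100 − 0.91x), giving x(1 − 0.91·0.52) = 100(1 − 0.52).
So x = 100 × 0.48 / 0.5268 ≈ 91.1162, and the acquirer receives 100 − x ≈ 8.8838.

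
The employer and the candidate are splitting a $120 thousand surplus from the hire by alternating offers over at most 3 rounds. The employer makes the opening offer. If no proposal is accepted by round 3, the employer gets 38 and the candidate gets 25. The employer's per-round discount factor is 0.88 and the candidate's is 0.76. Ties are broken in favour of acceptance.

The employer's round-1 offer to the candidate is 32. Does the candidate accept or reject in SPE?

Accept

Round 3 (the employer proposes): the candidate gets 25 if talks fail, so the employer offers 25 and keeps 95.
Round 2 (the candidate proposes): the employer can get 95 next round, worth 0.88 × 95 = 83.6 now, so the candidate offers 83.6, keeping 36.4.
So by rejecting in round 1, the candidate gets 36.4 next round, worth 0.76 × 36.4 = 27.664 now.
Offer 32 ≥ 27.664, so the candidate accepts.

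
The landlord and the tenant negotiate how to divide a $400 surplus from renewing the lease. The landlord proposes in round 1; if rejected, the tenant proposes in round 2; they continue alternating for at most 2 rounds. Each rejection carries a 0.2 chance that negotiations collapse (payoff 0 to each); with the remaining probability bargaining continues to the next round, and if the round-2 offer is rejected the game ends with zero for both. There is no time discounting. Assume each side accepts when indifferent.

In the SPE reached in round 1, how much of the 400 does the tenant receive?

320

By backward induction:
Round 2 (the tenant proposes): the landlord will accept anything ≥ 0, so the tenant offers 0 and keeps 400.
Round 1 (the landlord proposes): rejecting gives the tenant an expected 0.8 × 400 = 320, so the landlord offers 320, keeping 80.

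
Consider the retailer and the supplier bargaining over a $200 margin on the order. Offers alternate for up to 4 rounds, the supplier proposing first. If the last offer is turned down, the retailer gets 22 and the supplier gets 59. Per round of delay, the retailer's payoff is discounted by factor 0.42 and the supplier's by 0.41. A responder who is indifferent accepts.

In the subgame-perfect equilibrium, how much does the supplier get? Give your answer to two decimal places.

140.24

By backward induction:
Round 4 (the retailer proposes): the supplier gets 59 if talks fail, so the retailer offers 59 and keeps 141.
Round 3 (the supplier proposes): the retailer can get 141 next round, worth 0.42 × 141 = 59.22 now. The supplier offers 59.22 and keeps 200 − 59.22 = 140.78.
Round 2 (the retailer proposes): the supplier can get 140.78 next round, worth 0.41 × 140.78 = 57.7198 now; the retailer offers that and keeps 142.2802.
Round 1 (the supplier proposes): the retailer can get 142.2802 next round, worth 0.42 × 142.2802 = 59.757684 now, so the supplier offers 59.757684, keeping 140.242316.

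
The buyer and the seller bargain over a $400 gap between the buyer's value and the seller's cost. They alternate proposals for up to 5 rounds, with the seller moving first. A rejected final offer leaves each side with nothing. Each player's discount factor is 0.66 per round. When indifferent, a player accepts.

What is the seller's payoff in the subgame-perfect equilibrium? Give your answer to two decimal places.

By backward induction:
Round 5 (the seller proposes): the buyer will accept anything ≥ 0, so the seller offers 0 and keeps 400.
Round 4 (the buyer proposes): the seller can get 400 next round, worth 0.66 × 400 = 264 now, so the buyer offers 264, keeping 136.
Round 3 (the seller proposes): the buyer can get 136 next round, worth 0.66 × 136 = 89.76 now; the seller offers that and keeps 310.24.
Round 2 (the buyer proposes): the seller can get 310.24 next round, worth 0.66 × 310.24 = 204.7584 now, so the buyer offers 204.7584, keeping 195.2416.
Round 1 (the seller proposes): the buyer can get 195.2416 next round, worth 0.66 × 195.2416 = 128.859456 now. The seller offers 128.859456 and keeps 400 − 128.859456 = 271.140544.

271.14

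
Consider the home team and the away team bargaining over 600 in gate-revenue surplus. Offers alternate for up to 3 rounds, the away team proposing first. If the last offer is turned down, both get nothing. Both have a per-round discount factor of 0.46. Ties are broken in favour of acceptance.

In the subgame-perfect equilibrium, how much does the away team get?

Round 3 (the away team proposes): the home team will accept anything ≥ 0, so the away team offers 0 and keeps 600.
Round 2 (the home team proposes): the away team can get 600 next round, worth 0.46 × 600 = 276 now, so the home team offers 276, keeping 324.
Round 1 (the away team proposes): the home team can get 324 next round, worth 0.46 × 324 = 149.04 now, so the away team offers 149.04, keeping 450.96.

450.96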